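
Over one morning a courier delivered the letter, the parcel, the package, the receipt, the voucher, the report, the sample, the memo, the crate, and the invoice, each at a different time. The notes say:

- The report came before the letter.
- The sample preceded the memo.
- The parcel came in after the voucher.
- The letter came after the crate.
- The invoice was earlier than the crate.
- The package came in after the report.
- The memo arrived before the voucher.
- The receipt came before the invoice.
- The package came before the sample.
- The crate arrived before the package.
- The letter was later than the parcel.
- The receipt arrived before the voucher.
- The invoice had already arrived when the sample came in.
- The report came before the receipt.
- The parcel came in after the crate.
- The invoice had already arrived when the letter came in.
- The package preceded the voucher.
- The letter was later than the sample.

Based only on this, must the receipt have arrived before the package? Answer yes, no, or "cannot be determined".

Chain the constraints: the receipt → the invoice → the crate → the package. Each link is directly stated, so the receipt comes before the package.

yes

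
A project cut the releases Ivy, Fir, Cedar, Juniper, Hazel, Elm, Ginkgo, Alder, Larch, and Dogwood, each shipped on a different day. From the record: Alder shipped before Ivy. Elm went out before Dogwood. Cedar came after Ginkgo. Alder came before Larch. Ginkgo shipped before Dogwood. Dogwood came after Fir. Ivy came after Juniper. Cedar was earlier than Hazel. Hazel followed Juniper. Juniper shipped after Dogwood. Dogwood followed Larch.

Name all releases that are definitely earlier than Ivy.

Directly stated before Ivy: Alder and Juniper.
Dogwood reaches Ivy via Dogwood → Juniper → Ivy.
Elm reaches Ivy via Elm → Dogwood → Juniper → Ivy.
Fir reaches Ivy via Fir → Dogwood → Juniper → Ivy.
Likewise Ginkgo and Larch each reach Ivy by chaining the stated constraints.
No chain forces Cedar (or any of the others) ahead of Ivy.

Alder, Dogwood, Elm, Fir, Ginkgo, Juniper, Larch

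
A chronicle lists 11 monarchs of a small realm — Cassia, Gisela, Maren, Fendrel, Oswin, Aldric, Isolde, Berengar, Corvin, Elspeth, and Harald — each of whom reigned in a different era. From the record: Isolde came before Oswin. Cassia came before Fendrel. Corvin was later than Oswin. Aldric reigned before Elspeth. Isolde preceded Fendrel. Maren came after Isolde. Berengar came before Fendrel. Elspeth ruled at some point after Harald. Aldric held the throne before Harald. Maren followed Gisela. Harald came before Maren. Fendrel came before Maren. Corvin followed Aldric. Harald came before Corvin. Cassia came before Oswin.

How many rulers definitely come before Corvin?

5

Directly stated before Corvin: Aldric, Harald, and Oswin.
Cassia reaches Corvin via Cassia → Oswin → Corvin.
Isolde reaches Corvin via Isolde → Oswin → Corvin.
That's Aldric, Cassia, Harald, Isolde, and Oswin — 5 in all.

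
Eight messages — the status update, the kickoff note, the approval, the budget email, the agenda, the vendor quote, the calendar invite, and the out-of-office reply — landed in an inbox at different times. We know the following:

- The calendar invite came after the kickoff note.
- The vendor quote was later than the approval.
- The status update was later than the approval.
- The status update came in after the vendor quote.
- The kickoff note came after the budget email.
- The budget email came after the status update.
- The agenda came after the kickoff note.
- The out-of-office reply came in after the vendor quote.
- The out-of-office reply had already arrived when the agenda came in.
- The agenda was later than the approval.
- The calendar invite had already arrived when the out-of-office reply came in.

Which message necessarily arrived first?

The approval has a chain of constraints placing it before every other message, so the approval must be first.

the approval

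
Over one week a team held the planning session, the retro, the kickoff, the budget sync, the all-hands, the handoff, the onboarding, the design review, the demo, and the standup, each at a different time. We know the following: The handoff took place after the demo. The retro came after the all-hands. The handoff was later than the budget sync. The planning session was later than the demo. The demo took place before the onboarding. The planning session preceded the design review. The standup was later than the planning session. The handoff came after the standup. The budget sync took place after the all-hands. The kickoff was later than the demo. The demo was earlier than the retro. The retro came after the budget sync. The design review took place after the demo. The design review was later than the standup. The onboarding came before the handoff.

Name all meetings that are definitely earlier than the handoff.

Directly stated before the handoff: the budget sync, the demo, the onboarding, and the standup.
The all-hands reaches the handoff via the all-hands → the budget sync → the handoff.
The planning session reaches the handoff via the planning session → the standup → the handoff.
No chain forces the design review (or any of the others) ahead of the handoff.

the all-hands, the budget sync, the demo, the onboarding, the planning session, the standup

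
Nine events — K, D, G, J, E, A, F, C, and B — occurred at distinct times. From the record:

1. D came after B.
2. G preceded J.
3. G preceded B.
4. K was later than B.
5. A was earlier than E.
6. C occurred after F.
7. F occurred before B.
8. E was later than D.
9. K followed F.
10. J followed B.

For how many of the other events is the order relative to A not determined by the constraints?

7

Forced after A: E.
That leaves B, C, D, F, G, J, and K with no forced order relative to A — 7.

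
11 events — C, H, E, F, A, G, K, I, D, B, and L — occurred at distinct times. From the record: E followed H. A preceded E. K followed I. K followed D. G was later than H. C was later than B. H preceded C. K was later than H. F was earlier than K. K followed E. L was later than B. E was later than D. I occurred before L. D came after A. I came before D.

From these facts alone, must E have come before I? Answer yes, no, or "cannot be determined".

no

Tracing the constraints gives I → D → E, so I must come before E.
That means E cannot be before I.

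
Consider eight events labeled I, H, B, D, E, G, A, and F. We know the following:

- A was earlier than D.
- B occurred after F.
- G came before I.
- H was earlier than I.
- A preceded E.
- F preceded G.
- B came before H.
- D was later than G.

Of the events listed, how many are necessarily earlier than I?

Directly stated before I: G and H.
B reaches I via B → H → I.
F reaches I via F → G → I.
No chain forces D (or any of the others) ahead of I.
That's B, F, G, and H — 4 in all.

4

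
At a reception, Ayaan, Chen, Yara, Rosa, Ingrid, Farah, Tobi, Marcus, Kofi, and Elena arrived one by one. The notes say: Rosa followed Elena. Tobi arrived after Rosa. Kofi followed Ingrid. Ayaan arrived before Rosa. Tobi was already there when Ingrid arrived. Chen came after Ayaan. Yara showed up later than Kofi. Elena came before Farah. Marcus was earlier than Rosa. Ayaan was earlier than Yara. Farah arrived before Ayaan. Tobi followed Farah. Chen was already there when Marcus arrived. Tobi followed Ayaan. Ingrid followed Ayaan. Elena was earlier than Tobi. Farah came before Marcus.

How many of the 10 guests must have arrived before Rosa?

Directly stated before Rosa: Ayaan, Elena, and Marcus.
Chen reaches Rosa via Chen → Marcus → Rosa.
Farah reaches Rosa via Farah → Marcus → Rosa.
No chain forces Ingrid (or any of the others) ahead of Rosa.
That's Ayaan, Chen, Elena, Farah, and Marcus — 5 in all.

5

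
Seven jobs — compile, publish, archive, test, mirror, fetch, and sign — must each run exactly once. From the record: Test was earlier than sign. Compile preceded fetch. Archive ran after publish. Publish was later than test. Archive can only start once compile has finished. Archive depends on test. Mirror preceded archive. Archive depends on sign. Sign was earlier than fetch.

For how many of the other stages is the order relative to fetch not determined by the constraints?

3

Forced before fetch: compile, sign, and test.
That leaves archive, mirror, and publish with no forced order relative to fetch — 3.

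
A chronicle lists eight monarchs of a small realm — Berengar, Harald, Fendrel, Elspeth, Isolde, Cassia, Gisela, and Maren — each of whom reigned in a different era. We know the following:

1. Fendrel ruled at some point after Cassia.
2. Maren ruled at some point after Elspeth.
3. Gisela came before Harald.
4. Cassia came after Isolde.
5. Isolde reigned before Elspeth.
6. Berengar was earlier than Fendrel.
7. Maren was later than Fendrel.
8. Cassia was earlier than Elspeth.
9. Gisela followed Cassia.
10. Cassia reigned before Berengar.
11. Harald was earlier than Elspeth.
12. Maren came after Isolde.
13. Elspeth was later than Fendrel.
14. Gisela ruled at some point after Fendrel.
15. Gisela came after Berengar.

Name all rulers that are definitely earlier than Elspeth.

Directly stated before Elspeth: Cassia, Fendrel, Harald, and Isolde.
Berengar reaches Elspeth via Berengar → Fendrel → Elspeth.
Gisela reaches Elspeth via Gisela → Harald → Elspeth.

Berengar, Cassia, Fendrel, Gisela, Harald, Isolde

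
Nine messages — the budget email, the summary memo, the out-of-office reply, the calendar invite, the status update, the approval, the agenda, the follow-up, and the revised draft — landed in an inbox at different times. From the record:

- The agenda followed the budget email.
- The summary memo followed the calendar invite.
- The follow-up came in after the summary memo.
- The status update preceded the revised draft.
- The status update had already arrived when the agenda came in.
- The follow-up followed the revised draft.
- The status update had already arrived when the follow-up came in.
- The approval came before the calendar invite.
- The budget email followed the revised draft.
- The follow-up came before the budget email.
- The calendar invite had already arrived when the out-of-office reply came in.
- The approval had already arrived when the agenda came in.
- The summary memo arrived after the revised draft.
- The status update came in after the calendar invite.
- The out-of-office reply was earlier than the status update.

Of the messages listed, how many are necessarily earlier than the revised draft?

Directly stated before the revised draft: the status update.
The approval reaches the revised draft via the approval → the calendar invite → the status update → the revised draft.
The calendar invite reaches the revised draft via the calendar invite → the status update → the revised draft.
The out-of-office reply reaches the revised draft via the out-of-office reply → the status update → the revised draft.
That's the approval, the calendar invite, the out-of-office reply, and the status update — 4 in all.

4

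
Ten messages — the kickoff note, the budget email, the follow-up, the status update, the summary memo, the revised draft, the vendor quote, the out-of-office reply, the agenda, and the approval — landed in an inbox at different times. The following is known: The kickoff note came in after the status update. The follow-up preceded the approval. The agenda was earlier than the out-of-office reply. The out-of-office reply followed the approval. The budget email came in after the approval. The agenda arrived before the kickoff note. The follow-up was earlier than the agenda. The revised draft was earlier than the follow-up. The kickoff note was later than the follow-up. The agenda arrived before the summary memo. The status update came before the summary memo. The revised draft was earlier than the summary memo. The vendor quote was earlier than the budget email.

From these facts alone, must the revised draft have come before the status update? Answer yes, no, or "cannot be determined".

cannot be determined

No chain of stated constraints runs from the revised draft to the status update, and none runs from the status update to the revised draft either.
So the relative order of the revised draft and the status update is not fixed by the given facts.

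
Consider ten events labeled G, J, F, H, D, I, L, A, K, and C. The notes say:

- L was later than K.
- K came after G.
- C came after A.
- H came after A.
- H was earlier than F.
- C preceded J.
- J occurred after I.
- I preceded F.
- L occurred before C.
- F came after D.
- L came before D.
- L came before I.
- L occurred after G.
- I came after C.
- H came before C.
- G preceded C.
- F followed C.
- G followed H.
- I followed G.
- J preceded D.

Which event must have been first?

A has a chain of constraints placing it before every other event, so A must be first.

A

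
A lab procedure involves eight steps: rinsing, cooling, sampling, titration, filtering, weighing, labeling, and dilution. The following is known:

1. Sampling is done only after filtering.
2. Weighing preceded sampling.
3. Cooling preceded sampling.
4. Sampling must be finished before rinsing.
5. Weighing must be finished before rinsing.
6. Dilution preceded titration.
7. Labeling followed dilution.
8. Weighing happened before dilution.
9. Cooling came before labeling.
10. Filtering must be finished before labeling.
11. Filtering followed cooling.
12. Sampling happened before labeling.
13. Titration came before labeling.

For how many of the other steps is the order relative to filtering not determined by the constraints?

Forced before filtering: cooling; forced after filtering: labeling, rinsing, and sampling.
That leaves dilution, titration, and weighing with no forced order relative to filtering — 3.

3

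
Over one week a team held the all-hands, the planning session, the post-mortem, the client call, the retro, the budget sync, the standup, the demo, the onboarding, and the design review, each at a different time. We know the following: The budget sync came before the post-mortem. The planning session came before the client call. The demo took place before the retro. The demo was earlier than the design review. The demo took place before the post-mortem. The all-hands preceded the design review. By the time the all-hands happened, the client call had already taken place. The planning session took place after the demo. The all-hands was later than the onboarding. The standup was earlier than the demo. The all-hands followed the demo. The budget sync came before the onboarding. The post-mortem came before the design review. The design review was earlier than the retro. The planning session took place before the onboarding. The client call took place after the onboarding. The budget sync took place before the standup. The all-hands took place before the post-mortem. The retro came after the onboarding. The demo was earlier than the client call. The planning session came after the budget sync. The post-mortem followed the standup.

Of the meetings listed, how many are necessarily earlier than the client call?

5

Directly stated before the client call: the demo, the onboarding, and the planning session.
The budget sync reaches the client call via the budget sync → the planning session → the client call.
The standup reaches the client call via the standup → the demo → the client call.
No chain forces the post-mortem (or any of the others) ahead of the client call.
That's the budget sync, the demo, the onboarding, the planning session, and the standup — 5 in all.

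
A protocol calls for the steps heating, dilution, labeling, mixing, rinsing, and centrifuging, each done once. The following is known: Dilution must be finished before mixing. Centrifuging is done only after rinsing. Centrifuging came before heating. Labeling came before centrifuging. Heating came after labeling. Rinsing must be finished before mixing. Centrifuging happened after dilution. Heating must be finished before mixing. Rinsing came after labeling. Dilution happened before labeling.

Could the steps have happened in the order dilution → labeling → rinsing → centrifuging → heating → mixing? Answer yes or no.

Check each stated constraint against the proposed order — e.g. dilution is ahead of centrifuging; dilution is ahead of mixing. Every pair is in the required order; nothing is violated.

yes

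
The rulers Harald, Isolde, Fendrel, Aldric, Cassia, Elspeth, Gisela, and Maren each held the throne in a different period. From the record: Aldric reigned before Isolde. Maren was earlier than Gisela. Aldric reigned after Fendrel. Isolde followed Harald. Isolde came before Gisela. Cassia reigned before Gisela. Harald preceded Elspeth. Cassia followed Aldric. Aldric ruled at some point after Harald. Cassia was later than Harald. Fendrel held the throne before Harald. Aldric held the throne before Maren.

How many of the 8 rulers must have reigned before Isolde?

3

Directly stated before Isolde: Aldric and Harald.
Fendrel reaches Isolde via Fendrel → Harald → Isolde.
No chain forces Cassia (or any of the others) ahead of Isolde.
That's Aldric, Fendrel, and Harald — 3 in all.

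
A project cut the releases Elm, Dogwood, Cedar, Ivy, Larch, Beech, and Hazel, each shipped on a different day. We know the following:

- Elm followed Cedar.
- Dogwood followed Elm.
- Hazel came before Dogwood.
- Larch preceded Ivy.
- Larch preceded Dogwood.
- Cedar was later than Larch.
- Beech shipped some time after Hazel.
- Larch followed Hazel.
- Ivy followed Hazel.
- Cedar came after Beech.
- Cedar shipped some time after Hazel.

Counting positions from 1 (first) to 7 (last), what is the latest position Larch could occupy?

3

Larch must come before Cedar, Dogwood, Elm, and Ivy — 4 releases forced after it.
Everything else can be placed before Larch in some valid order, so Larch can sit as late as position 7 − 4 = 3.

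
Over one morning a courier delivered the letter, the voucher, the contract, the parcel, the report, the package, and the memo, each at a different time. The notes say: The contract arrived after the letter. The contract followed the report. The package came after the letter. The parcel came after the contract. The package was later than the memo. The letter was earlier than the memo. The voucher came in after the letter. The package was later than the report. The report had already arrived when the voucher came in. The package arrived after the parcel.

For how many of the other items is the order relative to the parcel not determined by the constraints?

2

Forced before the parcel: the contract, the letter, and the report; forced after the parcel: the package.
That leaves the memo and the voucher with no forced order relative to the parcel — 2.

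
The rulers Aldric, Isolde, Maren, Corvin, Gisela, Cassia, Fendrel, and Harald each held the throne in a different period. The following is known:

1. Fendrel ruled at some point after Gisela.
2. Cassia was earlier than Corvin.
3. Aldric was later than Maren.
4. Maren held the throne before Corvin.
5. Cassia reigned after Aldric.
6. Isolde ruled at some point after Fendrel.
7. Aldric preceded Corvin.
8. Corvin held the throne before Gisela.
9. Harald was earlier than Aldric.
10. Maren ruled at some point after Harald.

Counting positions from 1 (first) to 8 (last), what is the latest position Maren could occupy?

2

Maren must come before Aldric, Cassia, Corvin, Fendrel, Gisela, and Isolde — 6 rulers forced after them.
Everything else can be placed before Maren in some valid order, so Maren can sit as late as position 8 − 6 = 2.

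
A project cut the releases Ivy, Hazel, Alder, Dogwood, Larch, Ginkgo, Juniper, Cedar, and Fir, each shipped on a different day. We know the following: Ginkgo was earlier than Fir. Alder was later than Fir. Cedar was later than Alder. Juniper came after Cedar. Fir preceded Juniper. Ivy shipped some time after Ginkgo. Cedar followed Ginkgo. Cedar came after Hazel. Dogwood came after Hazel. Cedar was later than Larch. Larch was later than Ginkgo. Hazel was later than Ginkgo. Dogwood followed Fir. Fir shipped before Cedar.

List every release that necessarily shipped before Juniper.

Directly stated before Juniper: Cedar and Fir.
Alder reaches Juniper via Alder → Cedar → Juniper.
Ginkgo reaches Juniper via Ginkgo → Cedar → Juniper.
Hazel reaches Juniper via Hazel → Cedar → Juniper.
Likewise Larch reaches Juniper by chaining the stated constraints.

Alder, Cedar, Fir, Ginkgo, Hazel, Larch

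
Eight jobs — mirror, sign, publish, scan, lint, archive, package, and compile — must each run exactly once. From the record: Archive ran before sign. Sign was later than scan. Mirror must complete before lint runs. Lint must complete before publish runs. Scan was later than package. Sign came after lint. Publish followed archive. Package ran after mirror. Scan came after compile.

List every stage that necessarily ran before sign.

archive, compile, lint, mirror, package, scan

Directly stated before sign: archive, lint, and scan.
Compile reaches sign via compile → scan → sign.
Mirror reaches sign via mirror → lint → sign.
Package reaches sign via package → scan → sign.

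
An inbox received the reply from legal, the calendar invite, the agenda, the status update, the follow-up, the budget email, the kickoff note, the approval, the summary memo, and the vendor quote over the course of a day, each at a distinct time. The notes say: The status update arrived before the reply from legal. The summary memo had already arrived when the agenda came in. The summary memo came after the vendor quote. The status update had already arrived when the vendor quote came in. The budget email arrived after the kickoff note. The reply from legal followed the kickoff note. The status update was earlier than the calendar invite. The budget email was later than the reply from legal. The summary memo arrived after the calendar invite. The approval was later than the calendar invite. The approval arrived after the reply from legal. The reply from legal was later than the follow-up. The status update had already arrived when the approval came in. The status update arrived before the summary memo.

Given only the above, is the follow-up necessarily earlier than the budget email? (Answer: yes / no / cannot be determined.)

Chain the constraints: the follow-up → the reply from legal → the budget email. Each link is directly stated, so the follow-up comes before the budget email.

yes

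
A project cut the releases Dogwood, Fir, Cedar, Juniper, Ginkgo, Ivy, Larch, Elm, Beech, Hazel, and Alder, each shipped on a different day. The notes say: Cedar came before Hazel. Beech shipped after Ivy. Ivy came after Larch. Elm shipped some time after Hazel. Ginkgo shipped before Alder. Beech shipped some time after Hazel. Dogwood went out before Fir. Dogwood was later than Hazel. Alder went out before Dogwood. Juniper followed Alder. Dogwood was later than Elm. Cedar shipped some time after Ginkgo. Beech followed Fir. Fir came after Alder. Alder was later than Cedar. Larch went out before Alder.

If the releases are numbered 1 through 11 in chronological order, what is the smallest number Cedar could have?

2

Ginkgo must come before Cedar — 1 forced predecessor.
Nothing else is forced ahead of Cedar, so its earliest slot is position 1 + 1 = 2.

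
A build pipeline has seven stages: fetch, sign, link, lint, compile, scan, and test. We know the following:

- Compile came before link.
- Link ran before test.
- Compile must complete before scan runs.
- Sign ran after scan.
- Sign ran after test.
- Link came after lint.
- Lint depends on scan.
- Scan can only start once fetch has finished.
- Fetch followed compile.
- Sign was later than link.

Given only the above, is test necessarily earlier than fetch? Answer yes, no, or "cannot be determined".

no

Tracing the constraints gives fetch → scan → lint → link → test, so fetch must come before test.
That means test cannot be before fetch.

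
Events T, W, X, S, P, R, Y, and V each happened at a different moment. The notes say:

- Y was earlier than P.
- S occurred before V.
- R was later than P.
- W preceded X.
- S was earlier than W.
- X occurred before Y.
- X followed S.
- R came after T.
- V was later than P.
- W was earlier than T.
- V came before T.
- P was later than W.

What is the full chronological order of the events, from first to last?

S, W, X, Y, P, V, T, R

The constraints fix every adjacent pair, so only one ordering works:
S → W → X → Y → P → V → T → R.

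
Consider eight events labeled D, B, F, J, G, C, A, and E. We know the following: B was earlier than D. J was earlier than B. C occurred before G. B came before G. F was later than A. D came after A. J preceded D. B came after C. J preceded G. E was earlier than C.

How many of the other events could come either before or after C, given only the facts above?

3

Forced before C: E; forced after C: B, D, and G.
That leaves A, F, and J with no forced order relative to C — 3.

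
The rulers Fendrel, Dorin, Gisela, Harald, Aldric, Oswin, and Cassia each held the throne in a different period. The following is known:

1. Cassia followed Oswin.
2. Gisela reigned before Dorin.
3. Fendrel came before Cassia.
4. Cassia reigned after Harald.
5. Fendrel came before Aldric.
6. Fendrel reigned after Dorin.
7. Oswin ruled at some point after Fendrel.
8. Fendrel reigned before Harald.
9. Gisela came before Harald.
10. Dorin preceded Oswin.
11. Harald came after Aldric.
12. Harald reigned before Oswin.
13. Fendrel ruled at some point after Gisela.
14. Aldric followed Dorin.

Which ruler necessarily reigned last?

Cassia

Every other ruler has a chain of constraints placing them before Cassia, so Cassia is last.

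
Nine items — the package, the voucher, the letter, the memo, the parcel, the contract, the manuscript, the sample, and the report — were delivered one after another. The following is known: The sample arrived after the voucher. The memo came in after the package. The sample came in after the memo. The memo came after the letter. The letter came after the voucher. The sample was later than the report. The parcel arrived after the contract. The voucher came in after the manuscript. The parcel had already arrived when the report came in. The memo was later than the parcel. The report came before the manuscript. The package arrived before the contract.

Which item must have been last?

the sample

Every other item has a chain of constraints placing it before the sample, so the sample is last.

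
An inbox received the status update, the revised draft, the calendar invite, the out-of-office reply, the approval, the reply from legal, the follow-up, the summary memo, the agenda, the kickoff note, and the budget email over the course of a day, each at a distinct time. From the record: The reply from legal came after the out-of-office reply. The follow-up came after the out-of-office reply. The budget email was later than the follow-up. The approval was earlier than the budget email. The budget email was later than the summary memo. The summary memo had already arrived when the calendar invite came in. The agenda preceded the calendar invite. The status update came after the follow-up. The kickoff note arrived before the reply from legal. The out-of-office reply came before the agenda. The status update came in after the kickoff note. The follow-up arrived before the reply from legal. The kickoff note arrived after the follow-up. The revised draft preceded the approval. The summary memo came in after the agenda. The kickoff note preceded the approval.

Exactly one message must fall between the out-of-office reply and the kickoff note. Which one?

the follow-up

Tracing the constraints gives the out-of-office reply → the follow-up → the kickoff note, so the follow-up sits after the out-of-office reply and before the kickoff note.
No other message is forced both after the out-of-office reply and before the kickoff note.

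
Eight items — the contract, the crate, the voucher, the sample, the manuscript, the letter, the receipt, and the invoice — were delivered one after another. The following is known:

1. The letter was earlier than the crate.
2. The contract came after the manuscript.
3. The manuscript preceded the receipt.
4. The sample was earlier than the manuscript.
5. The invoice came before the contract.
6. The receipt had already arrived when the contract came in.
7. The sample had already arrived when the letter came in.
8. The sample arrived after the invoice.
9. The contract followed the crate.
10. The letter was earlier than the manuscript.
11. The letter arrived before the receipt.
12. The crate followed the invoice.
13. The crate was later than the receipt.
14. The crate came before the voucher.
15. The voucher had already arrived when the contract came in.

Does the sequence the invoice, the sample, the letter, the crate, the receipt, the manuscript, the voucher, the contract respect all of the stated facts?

no

The constraints require the receipt before the crate, but in the proposed sequence the crate appears ahead of the receipt. That one violation is enough.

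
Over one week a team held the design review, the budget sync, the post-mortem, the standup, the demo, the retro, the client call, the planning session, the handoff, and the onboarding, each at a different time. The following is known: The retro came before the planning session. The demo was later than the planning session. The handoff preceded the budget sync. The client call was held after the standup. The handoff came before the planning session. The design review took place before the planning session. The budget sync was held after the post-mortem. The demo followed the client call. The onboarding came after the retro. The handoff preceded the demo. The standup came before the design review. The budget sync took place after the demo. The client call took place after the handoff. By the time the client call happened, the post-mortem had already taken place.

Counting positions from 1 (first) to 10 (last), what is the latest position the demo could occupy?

9

The demo must come before the budget sync — 1 meeting forced after it.
Everything else can be placed before the demo in some valid order, so the demo can sit as late as position 10 − 1 = 9.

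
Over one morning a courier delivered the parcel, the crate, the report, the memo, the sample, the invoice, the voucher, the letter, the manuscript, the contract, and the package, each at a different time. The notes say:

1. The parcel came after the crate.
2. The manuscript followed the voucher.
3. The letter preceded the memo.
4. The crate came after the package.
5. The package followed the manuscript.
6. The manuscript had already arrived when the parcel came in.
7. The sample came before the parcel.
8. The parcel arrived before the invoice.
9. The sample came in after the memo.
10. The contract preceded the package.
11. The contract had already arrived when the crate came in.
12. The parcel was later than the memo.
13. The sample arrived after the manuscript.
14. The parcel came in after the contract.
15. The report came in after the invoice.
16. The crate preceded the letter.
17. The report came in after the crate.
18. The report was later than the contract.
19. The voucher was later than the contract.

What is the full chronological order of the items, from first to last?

the contract, the voucher, the manuscript, the package, the crate, the letter, the memo, the sample, the parcel, the invoice, the report

The constraints fix every adjacent pair, so only one ordering works:
the contract → the voucher → the manuscript → the package → the crate → the letter → the memo → the sample → the parcel → the invoice → the report.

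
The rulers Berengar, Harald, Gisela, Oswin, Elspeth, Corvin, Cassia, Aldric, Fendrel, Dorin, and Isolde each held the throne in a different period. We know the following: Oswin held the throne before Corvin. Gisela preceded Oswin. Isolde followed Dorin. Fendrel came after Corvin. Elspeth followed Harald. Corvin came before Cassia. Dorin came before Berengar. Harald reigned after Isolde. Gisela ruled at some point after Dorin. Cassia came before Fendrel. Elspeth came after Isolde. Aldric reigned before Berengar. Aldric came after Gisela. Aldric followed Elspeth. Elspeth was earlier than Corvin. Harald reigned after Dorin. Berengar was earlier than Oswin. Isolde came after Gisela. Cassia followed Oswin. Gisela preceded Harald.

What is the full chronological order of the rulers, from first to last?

Dorin, Gisela, Isolde, Harald, Elspeth, Aldric, Berengar, Oswin, Corvin, Cassia, Fendrel

The constraints fix every adjacent pair, so only one ordering works:
Dorin → Gisela → Isolde → Harald → Elspeth → Aldric → Berengar → Oswin → Corvin → Cassia → Fendrel.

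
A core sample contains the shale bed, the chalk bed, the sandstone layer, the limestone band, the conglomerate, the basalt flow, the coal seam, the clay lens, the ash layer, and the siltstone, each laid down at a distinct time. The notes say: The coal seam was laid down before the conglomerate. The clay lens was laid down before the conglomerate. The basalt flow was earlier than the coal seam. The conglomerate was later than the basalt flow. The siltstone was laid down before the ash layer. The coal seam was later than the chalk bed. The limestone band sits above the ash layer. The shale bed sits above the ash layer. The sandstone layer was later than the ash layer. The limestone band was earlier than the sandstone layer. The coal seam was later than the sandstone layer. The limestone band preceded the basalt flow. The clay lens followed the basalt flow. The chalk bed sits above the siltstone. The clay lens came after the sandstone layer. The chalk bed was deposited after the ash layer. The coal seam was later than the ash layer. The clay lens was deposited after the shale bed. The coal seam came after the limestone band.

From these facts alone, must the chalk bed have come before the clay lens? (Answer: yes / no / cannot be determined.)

cannot be determined

No chain of stated constraints runs from the chalk bed to the clay lens, and none runs from the clay lens to the chalk bed either.
So the relative order of the chalk bed and the clay lens is not fixed by the given facts.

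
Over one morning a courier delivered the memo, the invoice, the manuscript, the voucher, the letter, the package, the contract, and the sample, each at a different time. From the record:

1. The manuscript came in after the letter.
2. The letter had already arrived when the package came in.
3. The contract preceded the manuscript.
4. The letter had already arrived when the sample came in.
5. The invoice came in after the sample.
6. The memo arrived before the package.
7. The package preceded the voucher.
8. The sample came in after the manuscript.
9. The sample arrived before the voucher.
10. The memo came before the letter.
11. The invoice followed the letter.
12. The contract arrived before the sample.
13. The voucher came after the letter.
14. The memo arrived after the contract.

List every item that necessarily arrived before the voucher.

the contract, the letter, the manuscript, the memo, the package, the sample

Directly stated before the voucher: the letter, the package, and the sample.
The contract reaches the voucher via the contract → the sample → the voucher.
The manuscript reaches the voucher via the manuscript → the sample → the voucher.
The memo reaches the voucher via the memo → the package → the voucher.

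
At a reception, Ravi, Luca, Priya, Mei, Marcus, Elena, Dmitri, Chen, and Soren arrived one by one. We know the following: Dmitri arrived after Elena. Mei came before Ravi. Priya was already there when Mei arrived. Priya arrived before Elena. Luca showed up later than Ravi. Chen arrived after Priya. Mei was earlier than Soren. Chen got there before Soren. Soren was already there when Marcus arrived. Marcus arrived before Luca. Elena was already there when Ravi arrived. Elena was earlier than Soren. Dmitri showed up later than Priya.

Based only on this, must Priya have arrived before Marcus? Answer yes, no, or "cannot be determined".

yes

Chain the constraints: Priya → Chen → Soren → Marcus. Each link is directly stated, so Priya comes before Marcus.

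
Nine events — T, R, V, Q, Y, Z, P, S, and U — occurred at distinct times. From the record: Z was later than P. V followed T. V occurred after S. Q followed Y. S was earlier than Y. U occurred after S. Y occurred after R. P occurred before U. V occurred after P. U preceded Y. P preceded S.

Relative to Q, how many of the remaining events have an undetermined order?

Forced before Q: P, R, S, U, and Y.
That leaves T, V, and Z with no forced order relative to Q — 3.

3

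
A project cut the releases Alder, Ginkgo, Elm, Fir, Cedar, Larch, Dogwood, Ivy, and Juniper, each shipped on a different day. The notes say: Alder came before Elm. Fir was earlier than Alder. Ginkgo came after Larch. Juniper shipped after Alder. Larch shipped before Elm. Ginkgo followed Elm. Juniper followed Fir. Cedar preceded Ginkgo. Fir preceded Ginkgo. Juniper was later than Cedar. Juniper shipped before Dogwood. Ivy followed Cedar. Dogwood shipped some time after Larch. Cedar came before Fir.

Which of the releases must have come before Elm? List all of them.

Directly stated before Elm: Alder and Larch.
Cedar reaches Elm via Cedar → Fir → Alder → Elm.
Fir reaches Elm via Fir → Alder → Elm.
No chain forces Ginkgo (or any of the others) ahead of Elm.

Alder, Cedar, Fir, Larch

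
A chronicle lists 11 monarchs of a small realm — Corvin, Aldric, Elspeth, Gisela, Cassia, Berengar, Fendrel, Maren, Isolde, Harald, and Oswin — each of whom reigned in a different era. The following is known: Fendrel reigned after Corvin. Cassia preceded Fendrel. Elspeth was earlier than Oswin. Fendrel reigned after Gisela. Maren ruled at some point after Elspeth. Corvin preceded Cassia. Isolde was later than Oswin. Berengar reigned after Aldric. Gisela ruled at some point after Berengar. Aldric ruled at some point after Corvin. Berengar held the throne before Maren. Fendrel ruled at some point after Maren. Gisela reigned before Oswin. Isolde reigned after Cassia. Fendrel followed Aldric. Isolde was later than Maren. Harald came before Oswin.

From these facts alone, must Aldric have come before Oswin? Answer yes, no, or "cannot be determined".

yes

Chain the constraints: Aldric → Berengar → Gisela → Oswin. Each link is directly stated, so Aldric comes before Oswin.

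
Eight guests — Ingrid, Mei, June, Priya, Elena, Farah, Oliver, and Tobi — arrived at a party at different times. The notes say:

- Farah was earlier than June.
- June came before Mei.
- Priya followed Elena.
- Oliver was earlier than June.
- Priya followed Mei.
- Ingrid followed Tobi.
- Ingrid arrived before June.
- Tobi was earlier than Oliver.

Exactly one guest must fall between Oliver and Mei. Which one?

Tracing the constraints gives Oliver → June → Mei, so June sits after Oliver and before Mei.
No other guest is forced both after Oliver and before Mei.

June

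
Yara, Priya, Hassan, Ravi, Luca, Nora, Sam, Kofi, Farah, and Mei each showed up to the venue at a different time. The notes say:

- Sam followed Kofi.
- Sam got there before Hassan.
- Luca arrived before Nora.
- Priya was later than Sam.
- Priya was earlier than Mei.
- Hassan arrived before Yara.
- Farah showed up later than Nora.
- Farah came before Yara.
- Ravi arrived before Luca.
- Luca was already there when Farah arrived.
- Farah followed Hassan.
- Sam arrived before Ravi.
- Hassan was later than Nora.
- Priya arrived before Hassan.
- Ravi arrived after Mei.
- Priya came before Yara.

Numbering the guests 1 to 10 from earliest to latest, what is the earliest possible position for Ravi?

Kofi, Mei, Priya, and Sam must all come before Ravi — 4 forced predecessors.
Nothing else is forced ahead of Ravi, so their earliest slot is position 4 + 1 = 5.

5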